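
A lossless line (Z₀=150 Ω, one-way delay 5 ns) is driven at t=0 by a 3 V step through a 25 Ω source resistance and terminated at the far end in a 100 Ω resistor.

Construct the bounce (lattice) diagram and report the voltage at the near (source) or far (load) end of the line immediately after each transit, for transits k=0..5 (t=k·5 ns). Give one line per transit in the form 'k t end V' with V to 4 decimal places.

0 0 source 2.5714
1 5 load 2.0571
2 10 source 2.4245
3 15 load 2.3510
4 20 source 2.4035
5 25 load 2.3930

Γ_L=-0.200000, Γ_S=-0.714286; launch V₁=3·150/175=2.571429
k=0 src: V=2.5714
k=1 load: inc=2.571429, refl=2.571429·-0.200000=-0.5143; V=0.000000+2.571429+-0.514286=2.0571
k=2 src: inc=-0.514286, refl=-0.514286·-0.714286=0.3673; V=2.571429+-0.514286+0.367347=2.4245
k=3 load: inc=0.367347, refl=0.367347·-0.200000=-0.0735; V=2.057143+0.367347+-0.073469=2.3510
k=4 src: inc=-0.073469, refl=-0.073469·-0.714286=0.0525; V=2.424490+-0.073469+0.052478=2.4035
k=5 load: inc=0.052478, refl=0.052478·-0.200000=-0.0105; V=2.351020+0.052478+-0.010496=2.3930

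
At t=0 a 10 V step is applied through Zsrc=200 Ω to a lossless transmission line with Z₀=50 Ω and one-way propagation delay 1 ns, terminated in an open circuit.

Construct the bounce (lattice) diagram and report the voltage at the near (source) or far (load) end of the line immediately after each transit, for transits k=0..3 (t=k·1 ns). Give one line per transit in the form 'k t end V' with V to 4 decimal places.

0 0 source 2.0000
1 1 load 4.0000
2 2 source 5.2000
3 3 load 6.4000

Γ_L=1.000000, Γ_S=0.600000; launch V₁=10·50/250=2.000000
k=0 src: V=2.0000
k=1 load: inc=2.000000, refl=2.000000·1.000000=2.0000; V=0.000000+2.000000+2.000000=4.0000
k=2 src: inc=2.000000, refl=2.000000·0.600000=1.2000; V=2.000000+2.000000+1.200000=5.2000
k=3 load: inc=1.200000, refl=1.200000·1.000000=1.2000; V=4.000000+1.200000+1.200000=6.4000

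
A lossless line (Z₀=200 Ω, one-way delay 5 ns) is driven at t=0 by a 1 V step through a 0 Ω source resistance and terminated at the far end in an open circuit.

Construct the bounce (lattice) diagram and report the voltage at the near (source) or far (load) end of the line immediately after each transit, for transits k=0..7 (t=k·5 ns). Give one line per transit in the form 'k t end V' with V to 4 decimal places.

Γ_L=1.000000, Γ_S=-1.000000; launch V₁=1·200/200=1.000000
k=0 src: V=1.0000
k=1 load: inc=1.000000, refl=1.000000·1.000000=1.0000; V=0.000000+1.000000+1.000000=2.0000
k=2 src: inc=1.000000, refl=1.000000·-1.000000=-1.0000; V=1.000000+1.000000+-1.000000=1.0000
k=3 load: inc=-1.000000, refl=-1.000000·1.000000=-1.0000; V=2.000000+-1.000000+-1.000000=0.0000
k=4 src: inc=-1.000000, refl=-1.000000·-1.000000=1.0000; V=1.000000+-1.000000+1.000000=1.0000
k=5 load: inc=1.000000, refl=1.000000·1.000000=1.0000; V=0.000000+1.000000+1.000000=2.0000
k=6 src: inc=1.000000, refl=1.000000·-1.000000=-1.0000; V=1.000000+1.000000+-1.000000=1.0000
k=7 load: inc=-1.000000, refl=-1.000000·1.000000=-1.0000; V=2.000000+-1.000000+-1.000000=0.0000

0 0 source 1.0000
1 5 load 2.0000
2 10 source 1.0000
3 15 load 0.0000
4 20 source 1.0000
5 25 load 2.0000
6 30 source 1.0000
7 35 load 0.0000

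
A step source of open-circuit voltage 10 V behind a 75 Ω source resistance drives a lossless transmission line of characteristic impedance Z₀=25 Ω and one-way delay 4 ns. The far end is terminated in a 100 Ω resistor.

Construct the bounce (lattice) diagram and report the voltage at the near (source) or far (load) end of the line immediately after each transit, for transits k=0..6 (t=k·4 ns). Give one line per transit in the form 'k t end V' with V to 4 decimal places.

0 0 source 2.5000
1 4 load 4.0000
2 8 source 4.7500
3 12 load 5.2000
4 16 source 5.4250
5 20 load 5.5600
6 24 source 5.6275

Γ_L=0.600000, Γ_S=0.500000; launch V₁=10·25/100=2.500000
k=0 src: V=2.5000
k=1 load: inc=2.500000, refl=2.500000·0.600000=1.5000; V=0.000000+2.500000+1.500000=4.0000
k=2 src: inc=1.500000, refl=1.500000·0.500000=0.7500; V=2.500000+1.500000+0.750000=4.7500
k=3 load: inc=0.750000, refl=0.750000·0.600000=0.4500; V=4.000000+0.750000+0.450000=5.2000
k=4 src: inc=0.450000, refl=0.450000·0.500000=0.2250; V=4.750000+0.450000+0.225000=5.4250
k=5 load: inc=0.225000, refl=0.225000·0.600000=0.1350; V=5.200000+0.225000+0.135000=5.5600
k=6 src: inc=0.135000, refl=0.135000·0.500000=0.0675; V=5.425000+0.135000+0.067500=5.6275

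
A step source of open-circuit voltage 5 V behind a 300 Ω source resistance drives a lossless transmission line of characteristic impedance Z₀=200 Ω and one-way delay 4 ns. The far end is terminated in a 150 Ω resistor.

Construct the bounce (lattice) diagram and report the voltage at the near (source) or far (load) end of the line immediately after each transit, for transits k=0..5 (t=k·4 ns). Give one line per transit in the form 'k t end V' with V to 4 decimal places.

0 0 source 2.0000
1 4 load 1.7143
2 8 source 1.6571
3 12 load 1.6653
4 16 source 1.6669
5 20 load 1.6667

Γ_L=-0.142857, Γ_S=0.200000; launch V₁=5·200/500=2.000000
k=0 src: V=2.0000
k=1 load: inc=2.000000, refl=2.000000·-0.142857=-0.2857; V=0.000000+2.000000+-0.285714=1.7143
k=2 src: inc=-0.285714, refl=-0.285714·0.200000=-0.0571; V=2.000000+-0.285714+-0.057143=1.6571
k=3 load: inc=-0.057143, refl=-0.057143·-0.142857=0.0082; V=1.714286+-0.057143+0.008163=1.6653
k=4 src: inc=0.008163, refl=0.008163·0.200000=0.0016; V=1.657143+0.008163+0.001633=1.6669
k=5 load: inc=0.001633, refl=0.001633·-0.142857=-0.0002; V=1.665306+0.001633+-0.000233=1.6667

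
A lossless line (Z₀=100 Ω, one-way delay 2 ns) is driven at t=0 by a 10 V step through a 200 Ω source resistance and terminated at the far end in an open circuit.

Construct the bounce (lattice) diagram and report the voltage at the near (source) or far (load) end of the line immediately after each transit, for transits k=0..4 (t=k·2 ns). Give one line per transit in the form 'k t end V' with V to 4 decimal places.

0 0 source 3.3333
1 2 load 6.6667
2 4 source 7.7778
3 6 load 8.8889
4 8 source 9.2593

Γ_L=1.000000, Γ_S=0.333333; launch V₁=10·100/300=3.333333
k=0 src: V=3.3333
k=1 load: inc=3.333333, refl=3.333333·1.000000=3.3333; V=0.000000+3.333333+3.333333=6.6667
k=2 src: inc=3.333333, refl=3.333333·0.333333=1.1111; V=3.333333+3.333333+1.111111=7.7778
k=3 load: inc=1.111111, refl=1.111111·1.000000=1.1111; V=6.666667+1.111111+1.111111=8.8889
k=4 src: inc=1.111111, refl=1.111111·0.333333=0.3704; V=7.777778+1.111111+0.370370=9.2593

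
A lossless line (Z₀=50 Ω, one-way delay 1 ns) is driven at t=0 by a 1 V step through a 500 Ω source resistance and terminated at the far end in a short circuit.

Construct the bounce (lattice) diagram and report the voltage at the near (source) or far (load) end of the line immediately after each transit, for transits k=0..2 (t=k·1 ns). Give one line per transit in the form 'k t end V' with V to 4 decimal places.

Γ_L=-1.000000, Γ_S=0.818182; launch V₁=1·50/550=0.090909
k=0 src: V=0.0909
k=1 load: inc=0.090909, refl=0.090909·-1.000000=-0.0909; V=0.000000+0.090909+-0.090909=0.0000
k=2 src: inc=-0.090909, refl=-0.090909·0.818182=-0.0744; V=0.090909+-0.090909+-0.074380=-0.0744

0 0 source 0.0909
1 1 load 0.0000
2 2 source -0.0744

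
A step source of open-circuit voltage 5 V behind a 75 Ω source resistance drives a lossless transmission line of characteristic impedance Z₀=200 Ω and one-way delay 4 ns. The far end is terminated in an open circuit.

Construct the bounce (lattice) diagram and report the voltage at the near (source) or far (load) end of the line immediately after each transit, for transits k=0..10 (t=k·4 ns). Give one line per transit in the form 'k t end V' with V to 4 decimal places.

Γ_L=1.000000, Γ_S=-0.454545; launch V₁=5·200/275=3.636364
k=0 src: V=3.6364
k=1 load: inc=3.636364, refl=3.636364·1.000000=3.6364; V=0.000000+3.636364+3.636364=7.2727
k=2 src: inc=3.636364, refl=3.636364·-0.454545=-1.6529; V=3.636364+3.636364+-1.652893=5.6198
k=3 load: inc=-1.652893, refl=-1.652893·1.000000=-1.6529; V=7.272727+-1.652893+-1.652893=3.9669
k=4 src: inc=-1.652893, refl=-1.652893·-0.454545=0.7513; V=5.619835+-1.652893+0.751315=4.7183
k=5 load: inc=0.751315, refl=0.751315·1.000000=0.7513; V=3.966942+0.751315+0.751315=5.4696
k=6 src: inc=0.751315, refl=0.751315·-0.454545=-0.3415; V=4.718257+0.751315+-0.341507=5.1281
k=7 load: inc=-0.341507, refl=-0.341507·1.000000=-0.3415; V=5.469572+-0.341507+-0.341507=4.7866
k=8 src: inc=-0.341507, refl=-0.341507·-0.454545=0.1552; V=5.128065+-0.341507+0.155230=4.9418
k=9 load: inc=0.155230, refl=0.155230·1.000000=0.1552; V=4.786558+0.155230+0.155230=5.0970
k=10 src: inc=0.155230, refl=0.155230·-0.454545=-0.0706; V=4.941789+0.155230+-0.070559=5.0265

0 0 source 3.6364
1 4 load 7.2727
2 8 source 5.6198
3 12 load 3.9669
4 16 source 4.7183
5 20 load 5.4696
6 24 source 5.1281
7 28 load 4.7866
8 32 source 4.9418
9 36 load 5.0970
10 40 source 5.0265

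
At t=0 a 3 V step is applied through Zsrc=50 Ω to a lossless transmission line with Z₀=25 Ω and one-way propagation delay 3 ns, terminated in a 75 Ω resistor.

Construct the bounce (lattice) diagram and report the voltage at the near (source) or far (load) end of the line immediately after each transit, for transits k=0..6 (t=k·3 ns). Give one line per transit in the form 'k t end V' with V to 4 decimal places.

Γ_L=0.500000, Γ_S=0.333333; launch V₁=3·25/75=1.000000
k=0 src: V=1.0000
k=1 load: inc=1.000000, refl=1.000000·0.500000=0.5000; V=0.000000+1.000000+0.500000=1.5000
k=2 src: inc=0.500000, refl=0.500000·0.333333=0.1667; V=1.000000+0.500000+0.166667=1.6667
k=3 load: inc=0.166667, refl=0.166667·0.500000=0.0833; V=1.500000+0.166667+0.083333=1.7500
k=4 src: inc=0.083333, refl=0.083333·0.333333=0.0278; V=1.666667+0.083333+0.027778=1.7778
k=5 load: inc=0.027778, refl=0.027778·0.500000=0.0139; V=1.750000+0.027778+0.013889=1.7917
k=6 src: inc=0.013889, refl=0.013889·0.333333=0.0046; V=1.777778+0.013889+0.004630=1.7963

0 0 source 1.0000
1 3 load 1.5000
2 6 source 1.6667
3 9 load 1.7500
4 12 source 1.7778
5 15 load 1.7917
6 18 source 1.7963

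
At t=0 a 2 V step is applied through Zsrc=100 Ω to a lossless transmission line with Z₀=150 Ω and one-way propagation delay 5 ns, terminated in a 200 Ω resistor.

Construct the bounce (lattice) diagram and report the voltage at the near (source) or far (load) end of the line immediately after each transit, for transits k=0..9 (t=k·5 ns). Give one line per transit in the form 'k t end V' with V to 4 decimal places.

0 0 source 1.2000
1 5 load 1.3714
2 10 source 1.3371
3 15 load 1.3322
4 20 source 1.3332
5 25 load 1.3334
6 30 source 1.3333
7 35 load 1.3333
8 40 source 1.3333
9 45 load 1.3333

Γ_L=0.142857, Γ_S=-0.200000; launch V₁=2·150/250=1.200000
k=0 src: V=1.2000
k=1 load: inc=1.200000, refl=1.200000·0.142857=0.1714; V=0.000000+1.200000+0.171429=1.3714
k=2 src: inc=0.171429, refl=0.171429·-0.200000=-0.0343; V=1.200000+0.171429+-0.034286=1.3371
k=3 load: inc=-0.034286, refl=-0.034286·0.142857=-0.0049; V=1.371429+-0.034286+-0.004898=1.3322
k=4 src: inc=-0.004898, refl=-0.004898·-0.200000=0.0010; V=1.337143+-0.004898+0.000980=1.3332
k=5 load: inc=0.000980, refl=0.000980·0.142857=0.0001; V=1.332245+0.000980+0.000140=1.3334
k=6 src: inc=0.000140, refl=0.000140·-0.200000=-0.0000; V=1.333224+0.000140+-0.000028=1.3333
k=7 load: inc=-0.000028, refl=-0.000028·0.142857=-0.0000; V=1.333364+-0.000028+-0.000004=1.3333
k=8 src: inc=-0.000004, refl=-0.000004·-0.200000=0.0000; V=1.333336+-0.000004+0.000001=1.3333
k=9 load: inc=0.000001, refl=0.000001·0.142857=0.0000; V=1.333332+0.000001+0.000000=1.3333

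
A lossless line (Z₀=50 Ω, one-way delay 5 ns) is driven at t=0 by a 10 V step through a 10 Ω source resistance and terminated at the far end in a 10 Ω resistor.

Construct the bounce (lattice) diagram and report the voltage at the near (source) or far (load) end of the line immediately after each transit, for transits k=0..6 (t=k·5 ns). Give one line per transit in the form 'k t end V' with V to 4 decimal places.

0 0 source 8.3333
1 5 load 2.7778
2 10 source 6.4815
3 15 load 4.0123
4 20 source 5.6584
5 25 load 4.5610
6 30 source 5.2926

Γ_L=-0.666667, Γ_S=-0.666667; launch V₁=10·50/60=8.333333
k=0 src: V=8.3333
k=1 load: inc=8.333333, refl=8.333333·-0.666667=-5.5556; V=0.000000+8.333333+-5.555556=2.7778
k=2 src: inc=-5.555556, refl=-5.555556·-0.666667=3.7037; V=8.333333+-5.555556+3.703704=6.4815
k=3 load: inc=3.703704, refl=3.703704·-0.666667=-2.4691; V=2.777778+3.703704+-2.469136=4.0123
k=4 src: inc=-2.469136, refl=-2.469136·-0.666667=1.6461; V=6.481481+-2.469136+1.646091=5.6584
k=5 load: inc=1.646091, refl=1.646091·-0.666667=-1.0974; V=4.012346+1.646091+-1.097394=4.5610
k=6 src: inc=-1.097394, refl=-1.097394·-0.666667=0.7316; V=5.658436+-1.097394+0.731596=5.2926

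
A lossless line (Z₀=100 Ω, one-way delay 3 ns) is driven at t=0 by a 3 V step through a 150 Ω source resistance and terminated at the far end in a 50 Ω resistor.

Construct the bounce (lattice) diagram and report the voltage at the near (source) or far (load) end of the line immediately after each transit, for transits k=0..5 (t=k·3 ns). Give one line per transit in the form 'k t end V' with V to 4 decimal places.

0 0 source 1.2000
1 3 load 0.8000
2 6 source 0.7200
3 9 load 0.7467
4 12 source 0.7520
5 15 load 0.7502

Γ_L=-0.333333, Γ_S=0.200000; launch V₁=3·100/250=1.200000
k=0 src: V=1.2000
k=1 load: inc=1.200000, refl=1.200000·-0.333333=-0.4000; V=0.000000+1.200000+-0.400000=0.8000
k=2 src: inc=-0.400000, refl=-0.400000·0.200000=-0.0800; V=1.200000+-0.400000+-0.080000=0.7200
k=3 load: inc=-0.080000, refl=-0.080000·-0.333333=0.0267; V=0.800000+-0.080000+0.026667=0.7467
k=4 src: inc=0.026667, refl=0.026667·0.200000=0.0053; V=0.720000+0.026667+0.005333=0.7520
k=5 load: inc=0.005333, refl=0.005333·-0.333333=-0.0018; V=0.746667+0.005333+-0.001778=0.7502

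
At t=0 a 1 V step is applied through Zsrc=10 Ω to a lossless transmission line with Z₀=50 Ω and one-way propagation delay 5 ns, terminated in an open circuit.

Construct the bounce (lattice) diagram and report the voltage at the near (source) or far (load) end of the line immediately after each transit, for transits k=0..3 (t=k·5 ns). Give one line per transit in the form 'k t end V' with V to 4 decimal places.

0 0 source 0.8333
1 5 load 1.6667
2 10 source 1.1111
3 15 load 0.5556

Γ_L=1.000000, Γ_S=-0.666667; launch V₁=1·50/60=0.833333
k=0 src: V=0.8333
k=1 load: inc=0.833333, refl=0.833333·1.000000=0.8333; V=0.000000+0.833333+0.833333=1.6667
k=2 src: inc=0.833333, refl=0.833333·-0.666667=-0.5556; V=0.833333+0.833333+-0.555556=1.1111
k=3 load: inc=-0.555556, refl=-0.555556·1.000000=-0.5556; V=1.666667+-0.555556+-0.555556=0.5556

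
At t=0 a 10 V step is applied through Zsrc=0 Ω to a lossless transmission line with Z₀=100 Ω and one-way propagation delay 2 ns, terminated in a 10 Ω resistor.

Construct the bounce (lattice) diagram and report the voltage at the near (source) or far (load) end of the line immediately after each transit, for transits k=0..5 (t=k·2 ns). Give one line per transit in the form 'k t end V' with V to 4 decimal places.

Γ_L=-0.818182, Γ_S=-1.000000; launch V₁=10·100/100=10.000000
k=0 src: V=10.0000
k=1 load: inc=10.000000, refl=10.000000·-0.818182=-8.1818; V=0.000000+10.000000+-8.181818=1.8182
k=2 src: inc=-8.181818, refl=-8.181818·-1.000000=8.1818; V=10.000000+-8.181818+8.181818=10.0000
k=3 load: inc=8.181818, refl=8.181818·-0.818182=-6.6942; V=1.818182+8.181818+-6.694215=3.3058
k=4 src: inc=-6.694215, refl=-6.694215·-1.000000=6.6942; V=10.000000+-6.694215+6.694215=10.0000
k=5 load: inc=6.694215, refl=6.694215·-0.818182=-5.4771; V=3.305785+6.694215+-5.477085=4.5229

0 0 source 10.0000
1 2 load 1.8182
2 4 source 10.0000
3 6 load 3.3058
4 8 source 10.0000
5 10 load 4.5229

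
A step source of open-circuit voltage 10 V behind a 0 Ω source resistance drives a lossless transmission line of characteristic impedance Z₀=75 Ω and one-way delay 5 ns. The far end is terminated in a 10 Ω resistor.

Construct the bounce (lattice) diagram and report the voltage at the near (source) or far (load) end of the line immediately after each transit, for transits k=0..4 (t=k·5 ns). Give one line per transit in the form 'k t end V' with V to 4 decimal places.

Γ_L=-0.764706, Γ_S=-1.000000; launch V₁=10·75/75=10.000000
k=0 src: V=10.0000
k=1 load: inc=10.000000, refl=10.000000·-0.764706=-7.6471; V=0.000000+10.000000+-7.647059=2.3529
k=2 src: inc=-7.647059, refl=-7.647059·-1.000000=7.6471; V=10.000000+-7.647059+7.647059=10.0000
k=3 load: inc=7.647059, refl=7.647059·-0.764706=-5.8478; V=2.352941+7.647059+-5.847751=4.1522
k=4 src: inc=-5.847751, refl=-5.847751·-1.000000=5.8478; V=10.000000+-5.847751+5.847751=10.0000

0 0 source 10.0000
1 5 load 2.3529
2 10 source 10.0000
3 15 load 4.1522
4 20 source 10.0000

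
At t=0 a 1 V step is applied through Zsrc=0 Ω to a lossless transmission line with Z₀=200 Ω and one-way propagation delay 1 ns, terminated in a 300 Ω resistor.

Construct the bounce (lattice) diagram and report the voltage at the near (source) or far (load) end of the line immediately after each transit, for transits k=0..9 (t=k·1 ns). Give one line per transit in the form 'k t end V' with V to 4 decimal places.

Γ_L=0.200000, Γ_S=-1.000000; launch V₁=1·200/200=1.000000
k=0 src: V=1.0000
k=1 load: inc=1.000000, refl=1.000000·0.200000=0.2000; V=0.000000+1.000000+0.200000=1.2000
k=2 src: inc=0.200000, refl=0.200000·-1.000000=-0.2000; V=1.000000+0.200000+-0.200000=1.0000
k=3 load: inc=-0.200000, refl=-0.200000·0.200000=-0.0400; V=1.200000+-0.200000+-0.040000=0.9600
k=4 src: inc=-0.040000, refl=-0.040000·-1.000000=0.0400; V=1.000000+-0.040000+0.040000=1.0000
k=5 load: inc=0.040000, refl=0.040000·0.200000=0.0080; V=0.960000+0.040000+0.008000=1.0080
k=6 src: inc=0.008000, refl=0.008000·-1.000000=-0.0080; V=1.000000+0.008000+-0.008000=1.0000
k=7 load: inc=-0.008000, refl=-0.008000·0.200000=-0.0016; V=1.008000+-0.008000+-0.001600=0.9984
k=8 src: inc=-0.001600, refl=-0.001600·-1.000000=0.0016; V=1.000000+-0.001600+0.001600=1.0000
k=9 load: inc=0.001600, refl=0.001600·0.200000=0.0003; V=0.998400+0.001600+0.000320=1.0003

0 0 source 1.0000
1 1 load 1.2000
2 2 source 1.0000
3 3 load 0.9600
4 4 source 1.0000
5 5 load 1.0080
6 6 source 1.0000
7 7 load 0.9984
8 8 source 1.0000
9 9 load 1.0003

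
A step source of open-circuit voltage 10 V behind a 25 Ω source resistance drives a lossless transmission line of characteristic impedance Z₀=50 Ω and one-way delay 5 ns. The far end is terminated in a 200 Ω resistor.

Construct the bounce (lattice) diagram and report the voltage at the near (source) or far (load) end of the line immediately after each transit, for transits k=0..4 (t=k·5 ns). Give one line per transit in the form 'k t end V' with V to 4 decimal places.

Γ_L=0.600000, Γ_S=-0.333333; launch V₁=10·50/75=6.666667
k=0 src: V=6.6667
k=1 load: inc=6.666667, refl=6.666667·0.600000=4.0000; V=0.000000+6.666667+4.000000=10.6667
k=2 src: inc=4.000000, refl=4.000000·-0.333333=-1.3333; V=6.666667+4.000000+-1.333333=9.3333
k=3 load: inc=-1.333333, refl=-1.333333·0.600000=-0.8000; V=10.666667+-1.333333+-0.800000=8.5333
k=4 src: inc=-0.800000, refl=-0.800000·-0.333333=0.2667; V=9.333333+-0.800000+0.266667=8.8000

0 0 source 6.6667
1 5 load 10.6667
2 10 source 9.3333
3 15 load 8.5333
4 20 source 8.8000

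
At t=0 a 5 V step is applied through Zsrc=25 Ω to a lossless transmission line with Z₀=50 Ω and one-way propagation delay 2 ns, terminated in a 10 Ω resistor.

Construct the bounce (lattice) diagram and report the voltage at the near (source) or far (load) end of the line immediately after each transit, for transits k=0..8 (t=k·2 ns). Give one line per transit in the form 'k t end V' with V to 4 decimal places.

Γ_L=-0.666667, Γ_S=-0.333333; launch V₁=5·50/75=3.333333
k=0 src: V=3.3333
k=1 load: inc=3.333333, refl=3.333333·-0.666667=-2.2222; V=0.000000+3.333333+-2.222222=1.1111
k=2 src: inc=-2.222222, refl=-2.222222·-0.333333=0.7407; V=3.333333+-2.222222+0.740741=1.8519
k=3 load: inc=0.740741, refl=0.740741·-0.666667=-0.4938; V=1.111111+0.740741+-0.493827=1.3580
k=4 src: inc=-0.493827, refl=-0.493827·-0.333333=0.1646; V=1.851852+-0.493827+0.164609=1.5226
k=5 load: inc=0.164609, refl=0.164609·-0.666667=-0.1097; V=1.358025+0.164609+-0.109739=1.4129
k=6 src: inc=-0.109739, refl=-0.109739·-0.333333=0.0366; V=1.522634+-0.109739+0.036580=1.4495
k=7 load: inc=0.036580, refl=0.036580·-0.666667=-0.0244; V=1.412894+0.036580+-0.024387=1.4251
k=8 src: inc=-0.024387, refl=-0.024387·-0.333333=0.0081; V=1.449474+-0.024387+0.008129=1.4332

0 0 source 3.3333
1 2 load 1.1111
2 4 source 1.8519
3 6 load 1.3580
4 8 source 1.5226
5 10 load 1.4129
6 12 source 1.4495
7 14 load 1.4251
8 16 source 1.4332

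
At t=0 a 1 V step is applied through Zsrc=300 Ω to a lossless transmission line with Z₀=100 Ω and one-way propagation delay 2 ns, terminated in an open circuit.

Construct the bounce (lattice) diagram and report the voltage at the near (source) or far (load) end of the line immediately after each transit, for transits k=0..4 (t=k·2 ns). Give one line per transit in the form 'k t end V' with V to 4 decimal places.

0 0 source 0.2500
1 2 load 0.5000
2 4 source 0.6250
3 6 load 0.7500
4 8 source 0.8125

Γ_L=1.000000, Γ_S=0.500000; launch V₁=1·100/400=0.250000
k=0 src: V=0.2500
k=1 load: inc=0.250000, refl=0.250000·1.000000=0.2500; V=0.000000+0.250000+0.250000=0.5000
k=2 src: inc=0.250000, refl=0.250000·0.500000=0.1250; V=0.250000+0.250000+0.125000=0.6250
k=3 load: inc=0.125000, refl=0.125000·1.000000=0.1250; V=0.500000+0.125000+0.125000=0.7500
k=4 src: inc=0.125000, refl=0.125000·0.500000=0.0625; V=0.625000+0.125000+0.062500=0.8125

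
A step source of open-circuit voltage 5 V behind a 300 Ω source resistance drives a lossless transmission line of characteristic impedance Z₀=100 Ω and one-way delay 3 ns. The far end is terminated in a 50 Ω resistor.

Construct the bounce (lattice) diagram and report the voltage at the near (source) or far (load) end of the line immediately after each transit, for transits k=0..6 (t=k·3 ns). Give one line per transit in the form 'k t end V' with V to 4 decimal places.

0 0 source 1.2500
1 3 load 0.8333
2 6 source 0.6250
3 9 load 0.6944
4 12 source 0.7292
5 15 load 0.7176
6 18 source 0.7118

Γ_L=-0.333333, Γ_S=0.500000; launch V₁=5·100/400=1.250000
k=0 src: V=1.2500
k=1 load: inc=1.250000, refl=1.250000·-0.333333=-0.4167; V=0.000000+1.250000+-0.416667=0.8333
k=2 src: inc=-0.416667, refl=-0.416667·0.500000=-0.2083; V=1.250000+-0.416667+-0.208333=0.6250
k=3 load: inc=-0.208333, refl=-0.208333·-0.333333=0.0694; V=0.833333+-0.208333+0.069444=0.6944
k=4 src: inc=0.069444, refl=0.069444·0.500000=0.0347; V=0.625000+0.069444+0.034722=0.7292
k=5 load: inc=0.034722, refl=0.034722·-0.333333=-0.0116; V=0.694444+0.034722+-0.011574=0.7176
k=6 src: inc=-0.011574, refl=-0.011574·0.500000=-0.0058; V=0.729167+-0.011574+-0.005787=0.7118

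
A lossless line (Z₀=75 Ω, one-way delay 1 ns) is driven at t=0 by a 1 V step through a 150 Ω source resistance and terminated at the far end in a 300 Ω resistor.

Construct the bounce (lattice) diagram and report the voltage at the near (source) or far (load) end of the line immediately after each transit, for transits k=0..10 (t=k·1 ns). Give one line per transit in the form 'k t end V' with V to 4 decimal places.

Γ_L=0.600000, Γ_S=0.333333; launch V₁=1·75/225=0.333333
k=0 src: V=0.3333
k=1 load: inc=0.333333, refl=0.333333·0.600000=0.2000; V=0.000000+0.333333+0.200000=0.5333
k=2 src: inc=0.200000, refl=0.200000·0.333333=0.0667; V=0.333333+0.200000+0.066667=0.6000
k=3 load: inc=0.066667, refl=0.066667·0.600000=0.0400; V=0.533333+0.066667+0.040000=0.6400
k=4 src: inc=0.040000, refl=0.040000·0.333333=0.0133; V=0.600000+0.040000+0.013333=0.6533
k=5 load: inc=0.013333, refl=0.013333·0.600000=0.0080; V=0.640000+0.013333+0.008000=0.6613
k=6 src: inc=0.008000, refl=0.008000·0.333333=0.0027; V=0.653333+0.008000+0.002667=0.6640
k=7 load: inc=0.002667, refl=0.002667·0.600000=0.0016; V=0.661333+0.002667+0.001600=0.6656
k=8 src: inc=0.001600, refl=0.001600·0.333333=0.0005; V=0.664000+0.001600+0.000533=0.6661
k=9 load: inc=0.000533, refl=0.000533·0.600000=0.0003; V=0.665600+0.000533+0.000320=0.6665
k=10 src: inc=0.000320, refl=0.000320·0.333333=0.0001; V=0.666133+0.000320+0.000107=0.6666

0 0 source 0.3333
1 1 load 0.5333
2 2 source 0.6000
3 3 load 0.6400
4 4 source 0.6533
5 5 load 0.6613
6 6 source 0.6640
7 7 load 0.6656
8 8 source 0.6661
9 9 load 0.6665
10 10 source 0.6666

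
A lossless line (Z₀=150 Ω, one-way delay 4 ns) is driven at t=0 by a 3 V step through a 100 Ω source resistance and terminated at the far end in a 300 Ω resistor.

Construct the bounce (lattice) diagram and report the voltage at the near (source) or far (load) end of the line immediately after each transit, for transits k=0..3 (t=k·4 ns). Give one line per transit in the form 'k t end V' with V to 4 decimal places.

0 0 source 1.8000
1 4 load 2.4000
2 8 source 2.2800
3 12 load 2.2400

Γ_L=0.333333, Γ_S=-0.200000; launch V₁=3·150/250=1.800000
k=0 src: V=1.8000
k=1 load: inc=1.800000, refl=1.800000·0.333333=0.6000; V=0.000000+1.800000+0.600000=2.4000
k=2 src: inc=0.600000, refl=0.600000·-0.200000=-0.1200; V=1.800000+0.600000+-0.120000=2.2800
k=3 load: inc=-0.120000, refl=-0.120000·0.333333=-0.0400; V=2.400000+-0.120000+-0.040000=2.2400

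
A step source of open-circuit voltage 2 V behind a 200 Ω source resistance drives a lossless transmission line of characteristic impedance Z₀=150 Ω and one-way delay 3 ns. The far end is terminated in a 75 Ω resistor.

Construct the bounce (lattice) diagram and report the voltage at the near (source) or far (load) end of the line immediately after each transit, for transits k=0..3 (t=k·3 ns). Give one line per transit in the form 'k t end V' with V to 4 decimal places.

Γ_L=-0.333333, Γ_S=0.142857; launch V₁=2·150/350=0.857143
k=0 src: V=0.8571
k=1 load: inc=0.857143, refl=0.857143·-0.333333=-0.2857; V=0.000000+0.857143+-0.285714=0.5714
k=2 src: inc=-0.285714, refl=-0.285714·0.142857=-0.0408; V=0.857143+-0.285714+-0.040816=0.5306
k=3 load: inc=-0.040816, refl=-0.040816·-0.333333=0.0136; V=0.571429+-0.040816+0.013605=0.5442

0 0 source 0.8571
1 3 load 0.5714
2 6 source 0.5306
3 9 load 0.5442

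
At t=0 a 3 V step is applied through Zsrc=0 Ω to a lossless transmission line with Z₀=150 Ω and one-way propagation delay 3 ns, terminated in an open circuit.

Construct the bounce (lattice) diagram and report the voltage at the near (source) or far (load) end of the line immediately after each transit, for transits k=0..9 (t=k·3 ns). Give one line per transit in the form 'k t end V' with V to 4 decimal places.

0 0 source 3.0000
1 3 load 6.0000
2 6 source 3.0000
3 9 load 0.0000
4 12 source 3.0000
5 15 load 6.0000
6 18 source 3.0000
7 21 load 0.0000
8 24 source 3.0000
9 27 load 6.0000

Γ_L=1.000000, Γ_S=-1.000000; launch V₁=3·150/150=3.000000
k=0 src: V=3.0000
k=1 load: inc=3.000000, refl=3.000000·1.000000=3.0000; V=0.000000+3.000000+3.000000=6.0000
k=2 src: inc=3.000000, refl=3.000000·-1.000000=-3.0000; V=3.000000+3.000000+-3.000000=3.0000
k=3 load: inc=-3.000000, refl=-3.000000·1.000000=-3.0000; V=6.000000+-3.000000+-3.000000=0.0000
k=4 src: inc=-3.000000, refl=-3.000000·-1.000000=3.0000; V=3.000000+-3.000000+3.000000=3.0000
k=5 load: inc=3.000000, refl=3.000000·1.000000=3.0000; V=0.000000+3.000000+3.000000=6.0000
k=6 src: inc=3.000000, refl=3.000000·-1.000000=-3.0000; V=3.000000+3.000000+-3.000000=3.0000
k=7 load: inc=-3.000000, refl=-3.000000·1.000000=-3.0000; V=6.000000+-3.000000+-3.000000=0.0000
k=8 src: inc=-3.000000, refl=-3.000000·-1.000000=3.0000; V=3.000000+-3.000000+3.000000=3.0000
k=9 load: inc=3.000000, refl=3.000000·1.000000=3.0000; V=0.000000+3.000000+3.000000=6.0000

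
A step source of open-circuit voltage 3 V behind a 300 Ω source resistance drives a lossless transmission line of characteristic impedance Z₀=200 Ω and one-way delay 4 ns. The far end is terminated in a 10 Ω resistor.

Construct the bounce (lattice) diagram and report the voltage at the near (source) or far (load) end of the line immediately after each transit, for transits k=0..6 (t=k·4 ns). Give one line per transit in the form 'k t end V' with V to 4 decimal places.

Γ_L=-0.904762, Γ_S=0.200000; launch V₁=3·200/500=1.200000
k=0 src: V=1.2000
k=1 load: inc=1.200000, refl=1.200000·-0.904762=-1.0857; V=0.000000+1.200000+-1.085714=0.1143
k=2 src: inc=-1.085714, refl=-1.085714·0.200000=-0.2171; V=1.200000+-1.085714+-0.217143=-0.1029
k=3 load: inc=-0.217143, refl=-0.217143·-0.904762=0.1965; V=0.114286+-0.217143+0.196463=0.0936
k=4 src: inc=0.196463, refl=0.196463·0.200000=0.0393; V=-0.102857+0.196463+0.039293=0.1329
k=5 load: inc=0.039293, refl=0.039293·-0.904762=-0.0356; V=0.093605+0.039293+-0.035550=0.0973
k=6 src: inc=-0.035550, refl=-0.035550·0.200000=-0.0071; V=0.132898+-0.035550+-0.007110=0.0902

0 0 source 1.2000
1 4 load 0.1143
2 8 source -0.1029
3 12 load 0.0936
4 16 source 0.1329
5 20 load 0.0973
6 24 source 0.0902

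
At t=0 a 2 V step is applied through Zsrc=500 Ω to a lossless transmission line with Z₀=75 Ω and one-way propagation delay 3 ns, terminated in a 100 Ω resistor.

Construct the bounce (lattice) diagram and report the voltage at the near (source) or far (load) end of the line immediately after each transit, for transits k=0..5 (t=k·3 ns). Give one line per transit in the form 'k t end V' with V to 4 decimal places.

Γ_L=0.142857, Γ_S=0.739130; launch V₁=2·75/575=0.260870
k=0 src: V=0.2609
k=1 load: inc=0.260870, refl=0.260870·0.142857=0.0373; V=0.000000+0.260870+0.037267=0.2981
k=2 src: inc=0.037267, refl=0.037267·0.739130=0.0275; V=0.260870+0.037267+0.027545=0.3257
k=3 load: inc=0.027545, refl=0.027545·0.142857=0.0039; V=0.298137+0.027545+0.003935=0.3296
k=4 src: inc=0.003935, refl=0.003935·0.739130=0.0029; V=0.325682+0.003935+0.002909=0.3325
k=5 load: inc=0.002909, refl=0.002909·0.142857=0.0004; V=0.329617+0.002909+0.000416=0.3329

0 0 source 0.2609
1 3 load 0.2981
2 6 source 0.3257
3 9 load 0.3296
4 12 source 0.3325
5 15 load 0.3329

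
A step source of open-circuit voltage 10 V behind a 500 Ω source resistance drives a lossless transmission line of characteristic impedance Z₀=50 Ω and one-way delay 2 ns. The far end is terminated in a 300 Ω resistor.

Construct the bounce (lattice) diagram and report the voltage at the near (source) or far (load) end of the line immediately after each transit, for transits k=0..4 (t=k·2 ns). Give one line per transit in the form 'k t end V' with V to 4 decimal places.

0 0 source 0.9091
1 2 load 1.5584
2 4 source 2.0897
3 6 load 2.4692
4 8 source 2.7797

Γ_L=0.714286, Γ_S=0.818182; launch V₁=10·50/550=0.909091
k=0 src: V=0.9091
k=1 load: inc=0.909091, refl=0.909091·0.714286=0.6494; V=0.000000+0.909091+0.649351=1.5584
k=2 src: inc=0.649351, refl=0.649351·0.818182=0.5313; V=0.909091+0.649351+0.531287=2.0897
k=3 load: inc=0.531287, refl=0.531287·0.714286=0.3795; V=1.558442+0.531287+0.379491=2.4692
k=4 src: inc=0.379491, refl=0.379491·0.818182=0.3105; V=2.089728+0.379491+0.310492=2.7797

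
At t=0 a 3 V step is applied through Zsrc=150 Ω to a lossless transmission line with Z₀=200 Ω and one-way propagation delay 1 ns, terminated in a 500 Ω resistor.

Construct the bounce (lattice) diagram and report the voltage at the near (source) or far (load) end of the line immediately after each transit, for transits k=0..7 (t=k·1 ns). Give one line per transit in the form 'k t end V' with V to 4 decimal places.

Γ_L=0.428571, Γ_S=-0.142857; launch V₁=3·200/350=1.714286
k=0 src: V=1.7143
k=1 load: inc=1.714286, refl=1.714286·0.428571=0.7347; V=0.000000+1.714286+0.734694=2.4490
k=2 src: inc=0.734694, refl=0.734694·-0.142857=-0.1050; V=1.714286+0.734694+-0.104956=2.3440
k=3 load: inc=-0.104956, refl=-0.104956·0.428571=-0.0450; V=2.448980+-0.104956+-0.044981=2.2990
k=4 src: inc=-0.044981, refl=-0.044981·-0.142857=0.0064; V=2.344023+-0.044981+0.006426=2.3055
k=5 load: inc=0.006426, refl=0.006426·0.428571=0.0028; V=2.299042+0.006426+0.002754=2.3082
k=6 src: inc=0.002754, refl=0.002754·-0.142857=-0.0004; V=2.305468+0.002754+-0.000393=2.3078
k=7 load: inc=-0.000393, refl=-0.000393·0.428571=-0.0002; V=2.308222+-0.000393+-0.000169=2.3077

0 0 source 1.7143
1 1 load 2.4490
2 2 source 2.3440
3 3 load 2.2990
4 4 source 2.3055
5 5 load 2.3082
6 6 source 2.3078
7 7 load 2.3077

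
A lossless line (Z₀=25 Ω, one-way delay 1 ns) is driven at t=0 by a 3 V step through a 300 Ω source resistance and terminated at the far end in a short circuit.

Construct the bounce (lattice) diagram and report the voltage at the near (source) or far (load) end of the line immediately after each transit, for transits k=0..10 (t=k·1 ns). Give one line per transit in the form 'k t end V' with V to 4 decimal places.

0 0 source 0.2308
1 1 load 0.0000
2 2 source -0.1953
3 3 load 0.0000
4 4 source 0.1652
5 5 load 0.0000
6 6 source -0.1398
7 7 load 0.0000
8 8 source 0.1183
9 9 load 0.0000
10 10 source -0.1001

Γ_L=-1.000000, Γ_S=0.846154; launch V₁=3·25/325=0.230769
k=0 src: V=0.2308
k=1 load: inc=0.230769, refl=0.230769·-1.000000=-0.2308; V=0.000000+0.230769+-0.230769=0.0000
k=2 src: inc=-0.230769, refl=-0.230769·0.846154=-0.1953; V=0.230769+-0.230769+-0.195266=-0.1953
k=3 load: inc=-0.195266, refl=-0.195266·-1.000000=0.1953; V=0.000000+-0.195266+0.195266=0.0000
k=4 src: inc=0.195266, refl=0.195266·0.846154=0.1652; V=-0.195266+0.195266+0.165225=0.1652
k=5 load: inc=0.165225, refl=0.165225·-1.000000=-0.1652; V=0.000000+0.165225+-0.165225=0.0000
k=6 src: inc=-0.165225, refl=-0.165225·0.846154=-0.1398; V=0.165225+-0.165225+-0.139806=-0.1398
k=7 load: inc=-0.139806, refl=-0.139806·-1.000000=0.1398; V=0.000000+-0.139806+0.139806=0.0000
k=8 src: inc=0.139806, refl=0.139806·0.846154=0.1183; V=-0.139806+0.139806+0.118297=0.1183
k=9 load: inc=0.118297, refl=0.118297·-1.000000=-0.1183; V=0.000000+0.118297+-0.118297=0.0000
k=10 src: inc=-0.118297, refl=-0.118297·0.846154=-0.1001; V=0.118297+-0.118297+-0.100098=-0.1001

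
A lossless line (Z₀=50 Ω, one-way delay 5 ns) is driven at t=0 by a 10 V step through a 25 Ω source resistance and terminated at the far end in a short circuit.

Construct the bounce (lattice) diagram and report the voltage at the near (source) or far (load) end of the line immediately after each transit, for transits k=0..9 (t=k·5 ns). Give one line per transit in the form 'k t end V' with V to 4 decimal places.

0 0 source 6.6667
1 5 load 0.0000
2 10 source 2.2222
3 15 load 0.0000
4 20 source 0.7407
5 25 load 0.0000
6 30 source 0.2469
7 35 load 0.0000
8 40 source 0.0823
9 45 load 0.0000

Γ_L=-1.000000, Γ_S=-0.333333; launch V₁=10·50/75=6.666667
k=0 src: V=6.6667
k=1 load: inc=6.666667, refl=6.666667·-1.000000=-6.6667; V=0.000000+6.666667+-6.666667=0.0000
k=2 src: inc=-6.666667, refl=-6.666667·-0.333333=2.2222; V=6.666667+-6.666667+2.222222=2.2222
k=3 load: inc=2.222222, refl=2.222222·-1.000000=-2.2222; V=0.000000+2.222222+-2.222222=0.0000
k=4 src: inc=-2.222222, refl=-2.222222·-0.333333=0.7407; V=2.222222+-2.222222+0.740741=0.7407
k=5 load: inc=0.740741, refl=0.740741·-1.000000=-0.7407; V=0.000000+0.740741+-0.740741=0.0000
k=6 src: inc=-0.740741, refl=-0.740741·-0.333333=0.2469; V=0.740741+-0.740741+0.246914=0.2469
k=7 load: inc=0.246914, refl=0.246914·-1.000000=-0.2469; V=0.000000+0.246914+-0.246914=0.0000
k=8 src: inc=-0.246914, refl=-0.246914·-0.333333=0.0823; V=0.246914+-0.246914+0.082305=0.0823
k=9 load: inc=0.082305, refl=0.082305·-1.000000=-0.0823; V=0.000000+0.082305+-0.082305=0.0000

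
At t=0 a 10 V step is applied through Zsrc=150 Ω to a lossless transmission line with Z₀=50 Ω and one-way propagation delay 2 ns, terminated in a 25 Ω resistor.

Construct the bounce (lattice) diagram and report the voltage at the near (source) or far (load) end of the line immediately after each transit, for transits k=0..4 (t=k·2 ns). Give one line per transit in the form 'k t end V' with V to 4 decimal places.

Γ_L=-0.333333, Γ_S=0.500000; launch V₁=10·50/200=2.500000
k=0 src: V=2.5000
k=1 load: inc=2.500000, refl=2.500000·-0.333333=-0.8333; V=0.000000+2.500000+-0.833333=1.6667
k=2 src: inc=-0.833333, refl=-0.833333·0.500000=-0.4167; V=2.500000+-0.833333+-0.416667=1.2500
k=3 load: inc=-0.416667, refl=-0.416667·-0.333333=0.1389; V=1.666667+-0.416667+0.138889=1.3889
k=4 src: inc=0.138889, refl=0.138889·0.500000=0.0694; V=1.250000+0.138889+0.069444=1.4583

0 0 source 2.5000
1 2 load 1.6667
2 4 source 1.2500
3 6 load 1.3889
4 8 source 1.4583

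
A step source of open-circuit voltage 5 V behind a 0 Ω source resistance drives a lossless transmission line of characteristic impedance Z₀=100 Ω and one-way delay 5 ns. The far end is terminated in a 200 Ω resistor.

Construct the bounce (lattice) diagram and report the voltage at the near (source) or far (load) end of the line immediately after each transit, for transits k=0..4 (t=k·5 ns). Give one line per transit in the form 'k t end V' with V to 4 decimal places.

0 0 source 5.0000
1 5 load 6.6667
2 10 source 5.0000
3 15 load 4.4444
4 20 source 5.0000

Γ_L=0.333333, Γ_S=-1.000000; launch V₁=5·100/100=5.000000
k=0 src: V=5.0000
k=1 load: inc=5.000000, refl=5.000000·0.333333=1.6667; V=0.000000+5.000000+1.666667=6.6667
k=2 src: inc=1.666667, refl=1.666667·-1.000000=-1.6667; V=5.000000+1.666667+-1.666667=5.0000
k=3 load: inc=-1.666667, refl=-1.666667·0.333333=-0.5556; V=6.666667+-1.666667+-0.555556=4.4444
k=4 src: inc=-0.555556, refl=-0.555556·-1.000000=0.5556; V=5.000000+-0.555556+0.555556=5.0000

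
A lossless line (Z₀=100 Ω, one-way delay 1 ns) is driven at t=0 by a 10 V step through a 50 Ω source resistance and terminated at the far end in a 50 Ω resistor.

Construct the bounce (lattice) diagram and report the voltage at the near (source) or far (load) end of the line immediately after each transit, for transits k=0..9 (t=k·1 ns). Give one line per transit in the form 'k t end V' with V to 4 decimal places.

0 0 source 6.6667
1 1 load 4.4444
2 2 source 5.1852
3 3 load 4.9383
4 4 source 5.0206
5 5 load 4.9931
6 6 source 5.0023
7 7 load 4.9992
8 8 source 5.0003
9 9 load 4.9999

Γ_L=-0.333333, Γ_S=-0.333333; launch V₁=10·100/150=6.666667
k=0 src: V=6.6667
k=1 load: inc=6.666667, refl=6.666667·-0.333333=-2.2222; V=0.000000+6.666667+-2.222222=4.4444
k=2 src: inc=-2.222222, refl=-2.222222·-0.333333=0.7407; V=6.666667+-2.222222+0.740741=5.1852
k=3 load: inc=0.740741, refl=0.740741·-0.333333=-0.2469; V=4.444444+0.740741+-0.246914=4.9383
k=4 src: inc=-0.246914, refl=-0.246914·-0.333333=0.0823; V=5.185185+-0.246914+0.082305=5.0206
k=5 load: inc=0.082305, refl=0.082305·-0.333333=-0.0274; V=4.938272+0.082305+-0.027435=4.9931
k=6 src: inc=-0.027435, refl=-0.027435·-0.333333=0.0091; V=5.020576+-0.027435+0.009145=5.0023
k=7 load: inc=0.009145, refl=0.009145·-0.333333=-0.0030; V=4.993141+0.009145+-0.003048=4.9992
k=8 src: inc=-0.003048, refl=-0.003048·-0.333333=0.0010; V=5.002286+-0.003048+0.001016=5.0003
k=9 load: inc=0.001016, refl=0.001016·-0.333333=-0.0003; V=4.999238+0.001016+-0.000339=4.9999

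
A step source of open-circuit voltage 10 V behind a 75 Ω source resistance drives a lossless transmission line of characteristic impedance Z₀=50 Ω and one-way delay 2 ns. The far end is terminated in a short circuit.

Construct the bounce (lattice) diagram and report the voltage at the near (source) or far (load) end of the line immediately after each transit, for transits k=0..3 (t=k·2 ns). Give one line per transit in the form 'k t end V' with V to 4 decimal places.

0 0 source 4.0000
1 2 load 0.0000
2 4 source -0.8000
3 6 load 0.0000

Γ_L=-1.000000, Γ_S=0.200000; launch V₁=10·50/125=4.000000
k=0 src: V=4.0000
k=1 load: inc=4.000000, refl=4.000000·-1.000000=-4.0000; V=0.000000+4.000000+-4.000000=0.0000
k=2 src: inc=-4.000000, refl=-4.000000·0.200000=-0.8000; V=4.000000+-4.000000+-0.800000=-0.8000
k=3 load: inc=-0.800000, refl=-0.800000·-1.000000=0.8000; V=0.000000+-0.800000+0.800000=0.0000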